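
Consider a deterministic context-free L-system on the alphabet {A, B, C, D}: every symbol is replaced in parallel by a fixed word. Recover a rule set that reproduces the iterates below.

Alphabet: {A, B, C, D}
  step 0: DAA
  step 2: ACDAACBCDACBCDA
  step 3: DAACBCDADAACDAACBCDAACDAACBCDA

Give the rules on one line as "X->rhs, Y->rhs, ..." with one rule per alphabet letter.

A->DA, B->CDA, C->A, D->CBC

  step 2 ⇒ step 3: ACDAACBCDACBCDA ⇒ DA·A·CBC·DA·DA·A·CDA·A·CBC·DA·A·CDA·A·CBC·DA
    A ↦ DA
    B ↦ CDA
    C ↦ A
    D ↦ CBC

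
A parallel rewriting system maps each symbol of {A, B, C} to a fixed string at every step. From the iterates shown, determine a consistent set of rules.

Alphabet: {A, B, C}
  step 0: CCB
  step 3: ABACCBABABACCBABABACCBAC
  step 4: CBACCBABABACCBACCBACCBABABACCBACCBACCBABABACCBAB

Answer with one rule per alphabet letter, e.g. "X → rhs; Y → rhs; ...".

  step 3 ⇒ step 4: ABACCBABABACCBABABACCBAC ⇒ CB·AC·CB·AB·AB·AC·CB·AC·CB·AC·CB·AB·AB·AC·CB·AC·CB·AC·CB·AB·AB·AC·CB·AB
    A ↦ CB
    B ↦ AC
    C ↦ AB

A->CB, B->AC, C->AB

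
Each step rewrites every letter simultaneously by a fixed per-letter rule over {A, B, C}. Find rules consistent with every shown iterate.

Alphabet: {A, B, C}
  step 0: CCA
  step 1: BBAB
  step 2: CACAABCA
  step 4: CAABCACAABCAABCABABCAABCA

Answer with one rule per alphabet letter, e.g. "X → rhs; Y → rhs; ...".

  step 1 ⇒ step 2: BBAB ⇒ CA·CA·AB·CA
    A ↦ AB
    B ↦ CA
  step 0 ⇒ step 1: CCA ⇒ B·B·AB
    C ↦ B

A->AB, B->CA, C->B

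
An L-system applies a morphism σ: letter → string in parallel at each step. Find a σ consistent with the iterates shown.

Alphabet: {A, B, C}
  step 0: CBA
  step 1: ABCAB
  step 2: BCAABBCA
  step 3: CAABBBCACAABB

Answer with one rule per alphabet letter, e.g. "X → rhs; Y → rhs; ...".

  step 2 ⇒ step 3: BCAABBCA ⇒ CA·AB·B·B·CA·CA·AB·B
    A ↦ B
    B ↦ CA
    C ↦ AB

A->B, B->CA, C->AB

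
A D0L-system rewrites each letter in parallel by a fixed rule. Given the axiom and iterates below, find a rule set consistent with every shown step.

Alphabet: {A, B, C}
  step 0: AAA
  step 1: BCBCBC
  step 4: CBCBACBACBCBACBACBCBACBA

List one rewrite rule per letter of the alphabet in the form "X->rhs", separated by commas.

  step 0 ⇒ step 1: AAA ⇒ BC·BC·BC
    A ↦ BC
    B ↦ C  (constrained at step 1)
    C ↦ BA  (constrained at step 1)

A->BC, B->C, C->BA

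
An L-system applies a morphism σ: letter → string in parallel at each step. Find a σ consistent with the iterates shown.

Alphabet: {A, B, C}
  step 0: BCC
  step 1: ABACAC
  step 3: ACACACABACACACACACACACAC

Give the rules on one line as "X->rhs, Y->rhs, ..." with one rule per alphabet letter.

A->AC, B->AB, C->AC

  step 0 ⇒ step 1: BCC ⇒ AB·AC·AC
    B ↦ AB
    C ↦ AC
    A ↦ AC  (constrained at step 1)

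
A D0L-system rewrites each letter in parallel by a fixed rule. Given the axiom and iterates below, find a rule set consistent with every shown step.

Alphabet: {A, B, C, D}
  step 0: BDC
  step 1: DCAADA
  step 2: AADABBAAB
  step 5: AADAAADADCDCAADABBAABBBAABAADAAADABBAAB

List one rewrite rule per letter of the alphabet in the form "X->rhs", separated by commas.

A->B, B->DC, C->DA, D->AA

  step 1 ⇒ step 2: DCAADA ⇒ AA·DA·B·B·AA·B
    A ↦ B
    C ↦ DA
    D ↦ AA
  step 0 ⇒ step 1: BDC ⇒ DC·AA·DA
    B ↦ DC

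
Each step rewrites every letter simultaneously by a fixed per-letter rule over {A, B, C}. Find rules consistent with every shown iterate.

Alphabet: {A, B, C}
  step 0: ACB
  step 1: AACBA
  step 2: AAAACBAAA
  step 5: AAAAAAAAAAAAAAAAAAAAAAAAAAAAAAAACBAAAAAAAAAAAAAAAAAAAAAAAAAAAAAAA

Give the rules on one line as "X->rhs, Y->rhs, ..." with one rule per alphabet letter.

  step 1 ⇒ step 2: AACBA ⇒ AA·AA·CB·A·AA
    A ↦ AA
    B ↦ A
    C ↦ CB

A->AA, B->A, C->CB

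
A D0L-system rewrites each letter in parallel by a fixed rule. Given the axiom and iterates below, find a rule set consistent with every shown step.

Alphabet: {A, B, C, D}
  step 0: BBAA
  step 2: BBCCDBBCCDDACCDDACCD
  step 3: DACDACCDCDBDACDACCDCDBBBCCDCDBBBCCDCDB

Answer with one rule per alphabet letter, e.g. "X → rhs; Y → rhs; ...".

  step 2 ⇒ step 3: BBCCDBBCCDDACCDDACCD ⇒ DAC·DAC·CD·CD·B·DAC·DAC·CD·CD·B·B·BC·CD·CD·B·B·BC·CD·CD·B
    A ↦ BC
    B ↦ DAC
    C ↦ CD
    D ↦ B

A->BC, B->DAC, C->CD, D->B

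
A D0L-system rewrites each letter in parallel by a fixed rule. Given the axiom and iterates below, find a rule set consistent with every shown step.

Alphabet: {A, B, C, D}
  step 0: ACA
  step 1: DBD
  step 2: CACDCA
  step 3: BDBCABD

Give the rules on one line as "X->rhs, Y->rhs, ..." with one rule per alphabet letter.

A->D, B->CD, C->B, D->CA

  step 2 ⇒ step 3: CACDCA ⇒ B·D·B·CA·B·D
    A ↦ D
    C ↦ B
    D ↦ CA
  step 1 ⇒ step 2: DBD ⇒ CA·CD·CA
    B ↦ CD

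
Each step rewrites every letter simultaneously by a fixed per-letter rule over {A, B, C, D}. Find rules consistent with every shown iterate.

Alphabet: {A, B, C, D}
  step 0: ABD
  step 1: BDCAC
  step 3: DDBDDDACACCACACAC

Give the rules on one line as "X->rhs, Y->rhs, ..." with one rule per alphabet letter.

  step 0 ⇒ step 1: ABD ⇒ BD·C·AC
    A ↦ BD
    B ↦ C
    D ↦ AC
    C ↦ DD  (constrained at step 1)

A->BD, B->C, C->DD, D->AC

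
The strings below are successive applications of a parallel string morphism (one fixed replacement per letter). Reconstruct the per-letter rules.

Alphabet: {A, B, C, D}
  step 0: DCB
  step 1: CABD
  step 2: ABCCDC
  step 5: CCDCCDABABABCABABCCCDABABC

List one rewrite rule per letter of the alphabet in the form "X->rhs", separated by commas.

  step 1 ⇒ step 2: CABD ⇒ AB·CC·D·C
    A ↦ CC
    B ↦ D
    C ↦ AB
    D ↦ C

A->CC, B->D, C->AB, D->C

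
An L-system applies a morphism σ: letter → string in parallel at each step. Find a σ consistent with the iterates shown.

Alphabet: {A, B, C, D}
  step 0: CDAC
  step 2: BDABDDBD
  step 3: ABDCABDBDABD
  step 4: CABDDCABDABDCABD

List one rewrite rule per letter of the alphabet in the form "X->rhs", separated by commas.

  step 3 ⇒ step 4: ABDCABDBDABD ⇒ C·A·BD·D·C·A·BD·A·BD·C·A·BD
    A ↦ C
    B ↦ A
    C ↦ D
    D ↦ BD

A->C, B->A, C->D, D->BD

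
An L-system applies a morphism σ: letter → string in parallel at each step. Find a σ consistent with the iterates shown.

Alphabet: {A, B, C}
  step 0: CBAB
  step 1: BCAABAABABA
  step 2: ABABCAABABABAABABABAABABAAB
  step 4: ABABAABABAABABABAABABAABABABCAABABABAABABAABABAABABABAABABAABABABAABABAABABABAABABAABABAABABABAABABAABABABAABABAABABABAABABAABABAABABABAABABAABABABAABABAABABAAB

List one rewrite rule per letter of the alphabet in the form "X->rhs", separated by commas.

  step 1 ⇒ step 2: BCAABAABABA ⇒ ABA·BCA·AB·AB·ABA·AB·AB·ABA·AB·ABA·AB
    A ↦ AB
    B ↦ ABA
    C ↦ BCA

A->AB, B->ABA, C->BCA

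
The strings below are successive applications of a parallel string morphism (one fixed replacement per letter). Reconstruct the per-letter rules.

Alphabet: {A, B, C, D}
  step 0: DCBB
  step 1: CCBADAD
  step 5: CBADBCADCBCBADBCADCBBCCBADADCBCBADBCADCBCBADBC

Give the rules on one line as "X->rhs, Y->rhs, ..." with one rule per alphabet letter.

  step 0 ⇒ step 1: DCBB ⇒ C·CB·AD·AD
    B ↦ AD
    C ↦ CB
    D ↦ C
    A ↦ B  (constrained at step 1)

A->B, B->AD, C->CB, D->C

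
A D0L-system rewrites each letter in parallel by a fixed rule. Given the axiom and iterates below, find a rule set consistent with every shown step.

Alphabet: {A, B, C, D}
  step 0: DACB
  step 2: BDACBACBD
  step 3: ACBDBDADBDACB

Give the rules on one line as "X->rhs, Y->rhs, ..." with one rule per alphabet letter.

  step 2 ⇒ step 3: BDACBACBD ⇒ A·CB·D·BD·A·D·BD·A·CB
    A ↦ D
    B ↦ A
    C ↦ BD
    D ↦ CB

A->D, B->A, C->BD, D->CB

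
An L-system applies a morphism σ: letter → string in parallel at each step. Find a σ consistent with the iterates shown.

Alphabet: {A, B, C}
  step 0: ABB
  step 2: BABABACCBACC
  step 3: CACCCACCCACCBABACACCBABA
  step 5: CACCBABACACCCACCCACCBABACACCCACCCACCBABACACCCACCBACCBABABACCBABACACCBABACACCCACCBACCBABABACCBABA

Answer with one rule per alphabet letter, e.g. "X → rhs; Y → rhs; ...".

  step 2 ⇒ step 3: BABABACCBACC ⇒ CA·CC·CA·CC·CA·CC·BA·BA·CA·CC·BA·BA
    A ↦ CC
    B ↦ CA
    C ↦ BA

A->CC, B->CA, C->BA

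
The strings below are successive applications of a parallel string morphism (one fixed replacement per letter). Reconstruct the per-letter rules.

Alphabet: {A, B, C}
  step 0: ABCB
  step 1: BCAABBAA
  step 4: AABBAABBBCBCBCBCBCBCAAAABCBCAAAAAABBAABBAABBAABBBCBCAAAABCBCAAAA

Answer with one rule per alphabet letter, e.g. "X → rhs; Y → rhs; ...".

  step 0 ⇒ step 1: ABCB ⇒ BC·AA·BB·AA
    A ↦ BC
    B ↦ AA
    C ↦ BB

A->BC, B->AA, C->BB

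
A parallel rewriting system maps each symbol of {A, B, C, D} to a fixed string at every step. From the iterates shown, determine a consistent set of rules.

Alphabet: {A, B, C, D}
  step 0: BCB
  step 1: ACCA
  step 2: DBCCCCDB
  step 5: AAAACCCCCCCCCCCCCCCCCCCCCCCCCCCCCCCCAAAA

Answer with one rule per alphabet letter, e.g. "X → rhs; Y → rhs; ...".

A->DB, B->A, C->CC, D->A

  step 1 ⇒ step 2: ACCA ⇒ DB·CC·CC·DB
    A ↦ DB
    C ↦ CC
  step 0 ⇒ step 1: BCB ⇒ A·CC·A
    B ↦ A
    D ↦ A  (constrained at step 2)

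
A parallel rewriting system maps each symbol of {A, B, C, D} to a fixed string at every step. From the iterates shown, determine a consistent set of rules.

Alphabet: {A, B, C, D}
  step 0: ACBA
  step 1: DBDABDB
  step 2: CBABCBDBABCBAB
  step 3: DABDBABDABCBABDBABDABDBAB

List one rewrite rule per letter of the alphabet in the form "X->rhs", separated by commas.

  step 2 ⇒ step 3: CBABCBDBABCBAB ⇒ D·AB·DB·AB·D·AB·CB·AB·DB·AB·D·AB·DB·AB
    A ↦ DB
    B ↦ AB
    C ↦ D
    D ↦ CB

A->DB, B->AB, C->D, D->CB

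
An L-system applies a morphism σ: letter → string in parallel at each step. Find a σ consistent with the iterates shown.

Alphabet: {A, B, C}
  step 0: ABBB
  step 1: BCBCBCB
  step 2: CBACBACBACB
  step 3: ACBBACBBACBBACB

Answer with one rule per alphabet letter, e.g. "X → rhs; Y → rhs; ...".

A->B, B->CB, C->A

  step 2 ⇒ step 3: CBACBACBACB ⇒ A·CB·B·A·CB·B·A·CB·B·A·CB
    A ↦ B
    B ↦ CB
    C ↦ A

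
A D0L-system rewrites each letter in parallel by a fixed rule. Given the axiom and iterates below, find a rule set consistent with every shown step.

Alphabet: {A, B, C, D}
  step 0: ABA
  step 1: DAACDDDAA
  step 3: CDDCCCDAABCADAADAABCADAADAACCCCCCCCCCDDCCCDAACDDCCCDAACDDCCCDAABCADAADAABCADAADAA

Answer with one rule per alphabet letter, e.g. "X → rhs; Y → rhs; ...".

  step 0 ⇒ step 1: ABA ⇒ DAA·CDD·DAA
    A ↦ DAA
    B ↦ CDD
    C ↦ CCC  (constrained at step 1)
    D ↦ BCA  (constrained at step 1)

A->DAA, B->CDD, C->CCC, D->BCA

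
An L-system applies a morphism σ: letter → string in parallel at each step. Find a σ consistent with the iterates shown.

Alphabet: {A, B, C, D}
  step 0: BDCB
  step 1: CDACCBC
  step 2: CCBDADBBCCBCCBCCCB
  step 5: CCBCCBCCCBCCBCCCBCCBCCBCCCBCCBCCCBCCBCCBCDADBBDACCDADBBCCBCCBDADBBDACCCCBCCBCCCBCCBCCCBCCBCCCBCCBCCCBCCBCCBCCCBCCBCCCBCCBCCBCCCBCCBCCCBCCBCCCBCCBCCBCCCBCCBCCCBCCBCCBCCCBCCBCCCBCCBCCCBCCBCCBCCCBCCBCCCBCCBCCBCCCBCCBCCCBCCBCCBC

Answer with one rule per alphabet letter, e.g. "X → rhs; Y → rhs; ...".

  step 1 ⇒ step 2: CDACCBC ⇒ CCB·DA·DBB·CCB·CCB·C·CCB
    A ↦ DBB
    B ↦ C
    C ↦ CCB
    D ↦ DA

A->DBB, B->C, C->CCB, D->DA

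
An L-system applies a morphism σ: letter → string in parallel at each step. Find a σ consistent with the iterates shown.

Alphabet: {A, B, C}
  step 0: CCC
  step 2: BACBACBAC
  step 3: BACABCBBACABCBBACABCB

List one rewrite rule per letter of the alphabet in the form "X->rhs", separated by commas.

  step 2 ⇒ step 3: BACBACBAC ⇒ BAC·ABC·B·BAC·ABC·B·BAC·ABC·B
    A ↦ ABC
    B ↦ BAC
    C ↦ B

A->ABC, B->BAC, C->B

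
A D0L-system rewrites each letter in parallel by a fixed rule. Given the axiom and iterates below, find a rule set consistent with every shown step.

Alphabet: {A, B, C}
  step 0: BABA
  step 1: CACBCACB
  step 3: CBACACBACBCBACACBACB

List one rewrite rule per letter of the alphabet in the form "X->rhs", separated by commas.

A->CB, B->CA, C->A

  step 0 ⇒ step 1: BABA ⇒ CA·CB·CA·CB
    A ↦ CB
    B ↦ CA
    C ↦ A  (constrained at step 1)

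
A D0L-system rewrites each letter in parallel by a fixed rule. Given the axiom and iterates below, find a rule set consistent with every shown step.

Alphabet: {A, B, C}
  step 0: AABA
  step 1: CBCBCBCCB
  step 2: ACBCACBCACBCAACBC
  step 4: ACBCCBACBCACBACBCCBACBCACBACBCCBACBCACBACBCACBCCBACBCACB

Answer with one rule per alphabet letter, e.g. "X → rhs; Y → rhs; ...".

A->CB, B->CBC, C->A

  step 1 ⇒ step 2: CBCBCBCCB ⇒ A·CBC·A·CBC·A·CBC·A·A·CBC
    B ↦ CBC
    C ↦ A
  step 0 ⇒ step 1: AABA ⇒ CB·CB·CBC·CB
    A ↦ CB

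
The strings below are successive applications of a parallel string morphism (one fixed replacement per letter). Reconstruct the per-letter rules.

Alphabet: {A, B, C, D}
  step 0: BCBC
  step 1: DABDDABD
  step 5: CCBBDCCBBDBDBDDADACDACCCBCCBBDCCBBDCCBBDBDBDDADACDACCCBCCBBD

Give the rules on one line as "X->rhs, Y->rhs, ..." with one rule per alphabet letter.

  step 0 ⇒ step 1: BCBC ⇒ DA·BD·DA·BD
    B ↦ DA
    C ↦ BD
    A ↦ CB  (constrained at step 1)
    D ↦ C  (constrained at step 1)

A->CB, B->DA, C->BD, D->C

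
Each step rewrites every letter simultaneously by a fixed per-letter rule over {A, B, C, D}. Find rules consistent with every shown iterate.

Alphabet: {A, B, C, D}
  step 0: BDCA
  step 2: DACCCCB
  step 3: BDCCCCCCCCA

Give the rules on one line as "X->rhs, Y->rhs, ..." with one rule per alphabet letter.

  step 2 ⇒ step 3: DACCCCB ⇒ B·D·CC·CC·CC·CC·A
    A ↦ D
    B ↦ A
    C ↦ CC
    D ↦ B

A->D, B->A, C->CC, D->B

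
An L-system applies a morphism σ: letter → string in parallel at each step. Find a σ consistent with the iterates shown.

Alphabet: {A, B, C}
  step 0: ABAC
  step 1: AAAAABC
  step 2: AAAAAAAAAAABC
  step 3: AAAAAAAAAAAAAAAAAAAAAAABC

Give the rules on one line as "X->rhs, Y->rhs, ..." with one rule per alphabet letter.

A->AA, B->A, C->BC

  step 2 ⇒ step 3: AAAAAAAAAAABC ⇒ AA·AA·AA·AA·AA·AA·AA·AA·AA·AA·AA·A·BC
    A ↦ AA
    B ↦ A
    C ↦ BC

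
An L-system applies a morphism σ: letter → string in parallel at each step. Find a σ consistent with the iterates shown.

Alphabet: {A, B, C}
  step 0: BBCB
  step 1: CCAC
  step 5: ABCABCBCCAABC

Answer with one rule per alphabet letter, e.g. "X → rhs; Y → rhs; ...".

A->BC, B->C, C->A

  step 0 ⇒ step 1: BBCB ⇒ C·C·A·C
    B ↦ C
    C ↦ A
    A ↦ BC  (constrained at step 1)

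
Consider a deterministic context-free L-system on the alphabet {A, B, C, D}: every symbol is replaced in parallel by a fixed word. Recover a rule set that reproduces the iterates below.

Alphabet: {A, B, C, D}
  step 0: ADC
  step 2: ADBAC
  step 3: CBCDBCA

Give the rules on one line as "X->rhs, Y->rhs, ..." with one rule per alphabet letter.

  step 2 ⇒ step 3: ADBAC ⇒ C·BC·DB·C·A
    A ↦ C
    B ↦ DB
    C ↦ A
    D ↦ BC

A->C, B->DB, C->A, D->BC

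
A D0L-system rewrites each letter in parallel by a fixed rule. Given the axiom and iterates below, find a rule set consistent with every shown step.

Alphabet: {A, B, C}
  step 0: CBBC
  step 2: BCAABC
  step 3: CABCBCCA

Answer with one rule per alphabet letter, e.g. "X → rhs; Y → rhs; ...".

A->BC, B->C, C->A

  step 2 ⇒ step 3: BCAABC ⇒ C·A·BC·BC·C·A
    A ↦ BC
    B ↦ C
    C ↦ A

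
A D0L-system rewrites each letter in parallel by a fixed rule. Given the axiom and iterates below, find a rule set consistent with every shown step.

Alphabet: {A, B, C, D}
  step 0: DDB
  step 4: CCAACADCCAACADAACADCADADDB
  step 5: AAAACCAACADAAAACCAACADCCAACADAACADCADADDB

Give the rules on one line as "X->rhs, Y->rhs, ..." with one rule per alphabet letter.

  step 4 ⇒ step 5: CCAACADCCAACADAACADCADADDB ⇒ AA·AA·C·C·AA·C·AD·AA·AA·C·C·AA·C·AD·C·C·AA·C·AD·AA·C·AD·C·AD·AD·DB
    A ↦ C
    B ↦ DB
    C ↦ AA
    D ↦ AD

A->C, B->DB, C->AA, D->AD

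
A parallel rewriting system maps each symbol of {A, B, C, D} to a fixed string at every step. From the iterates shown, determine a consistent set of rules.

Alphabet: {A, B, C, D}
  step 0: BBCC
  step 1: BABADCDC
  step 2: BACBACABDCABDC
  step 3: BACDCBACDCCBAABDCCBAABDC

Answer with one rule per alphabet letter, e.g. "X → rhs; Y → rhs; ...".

  step 2 ⇒ step 3: BACBACABDCABDC ⇒ BA·C·DC·BA·C·DC·C·BA·AB·DC·C·BA·AB·DC
    A ↦ C
    B ↦ BA
    C ↦ DC
    D ↦ AB

A->C, B->BA, C->DC, D->AB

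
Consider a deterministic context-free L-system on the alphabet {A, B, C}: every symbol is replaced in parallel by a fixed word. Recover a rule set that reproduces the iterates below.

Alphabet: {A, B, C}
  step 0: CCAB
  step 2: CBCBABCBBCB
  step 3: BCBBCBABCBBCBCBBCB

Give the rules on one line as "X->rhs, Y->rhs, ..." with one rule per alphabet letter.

  step 2 ⇒ step 3: CBCBABCBBCB ⇒ B·CB·B·CB·AB·CB·B·CB·CB·B·CB
    A ↦ AB
    B ↦ CB
    C ↦ B

A->AB, B->CB, C->B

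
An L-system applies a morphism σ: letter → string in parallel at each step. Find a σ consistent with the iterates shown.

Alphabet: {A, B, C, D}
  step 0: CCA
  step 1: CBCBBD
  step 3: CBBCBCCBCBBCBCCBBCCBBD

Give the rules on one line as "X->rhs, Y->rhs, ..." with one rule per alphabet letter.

  step 0 ⇒ step 1: CCA ⇒ CB·CB·BD
    A ↦ BD
    C ↦ CB
    B ↦ BC  (constrained at step 1)
    D ↦ A  (constrained at step 1)

A->BD, B->BC, C->CB, D->A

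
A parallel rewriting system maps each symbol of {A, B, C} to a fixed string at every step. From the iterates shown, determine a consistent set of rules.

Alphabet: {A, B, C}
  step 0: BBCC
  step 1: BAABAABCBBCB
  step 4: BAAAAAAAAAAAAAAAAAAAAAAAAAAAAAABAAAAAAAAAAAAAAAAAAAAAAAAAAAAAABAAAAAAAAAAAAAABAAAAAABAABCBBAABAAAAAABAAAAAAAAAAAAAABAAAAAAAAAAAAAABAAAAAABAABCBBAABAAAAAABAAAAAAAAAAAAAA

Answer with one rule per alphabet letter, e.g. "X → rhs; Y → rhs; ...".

A->AA, B->BAA, C->BCB

  step 0 ⇒ step 1: BBCC ⇒ BAA·BAA·BCB·BCB
    B ↦ BAA
    C ↦ BCB
    A ↦ AA  (constrained at step 1)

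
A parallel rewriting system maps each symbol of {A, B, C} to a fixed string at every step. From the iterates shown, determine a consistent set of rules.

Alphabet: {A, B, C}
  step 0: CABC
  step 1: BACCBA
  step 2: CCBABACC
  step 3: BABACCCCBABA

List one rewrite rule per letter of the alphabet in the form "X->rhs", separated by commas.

A->C, B->C, C->BA

  step 2 ⇒ step 3: CCBABACC ⇒ BA·BA·C·C·C·C·BA·BA
    A ↦ C
    B ↦ C
    C ↦ BA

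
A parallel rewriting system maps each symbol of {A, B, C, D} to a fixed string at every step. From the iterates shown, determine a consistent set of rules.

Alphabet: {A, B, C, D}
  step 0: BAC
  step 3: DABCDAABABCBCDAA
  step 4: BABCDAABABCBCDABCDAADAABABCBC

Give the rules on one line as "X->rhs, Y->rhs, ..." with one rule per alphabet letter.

A->BC, B->DA, C->A, D->BA

  step 3 ⇒ step 4: DABCDAABABCBCDAA ⇒ BA·BC·DA·A·BA·BC·BC·DA·BC·DA·A·DA·A·BA·BC·BC
    A ↦ BC
    B ↦ DA
    C ↦ A
    D ↦ BA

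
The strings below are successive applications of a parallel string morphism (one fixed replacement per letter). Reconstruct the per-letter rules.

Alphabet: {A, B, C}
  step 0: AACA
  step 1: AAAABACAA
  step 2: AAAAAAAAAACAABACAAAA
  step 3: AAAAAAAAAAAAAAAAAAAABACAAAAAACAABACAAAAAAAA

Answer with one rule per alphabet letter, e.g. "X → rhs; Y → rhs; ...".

  step 2 ⇒ step 3: AAAAAAAAAACAABACAAAA ⇒ AA·AA·AA·AA·AA·AA·AA·AA·AA·AA·BAC·AA·AA·AAC·AA·BAC·AA·AA·AA·AA
    A ↦ AA
    B ↦ AAC
    C ↦ BAC

A->AA, B->AAC, C->BAC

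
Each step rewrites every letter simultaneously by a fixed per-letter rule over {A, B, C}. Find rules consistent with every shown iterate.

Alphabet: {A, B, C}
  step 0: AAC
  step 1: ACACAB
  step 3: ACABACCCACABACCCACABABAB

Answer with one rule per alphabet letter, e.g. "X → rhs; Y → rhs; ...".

  step 0 ⇒ step 1: AAC ⇒ AC·AC·AB
    A ↦ AC
    C ↦ AB
    B ↦ CC  (constrained at step 1)

A->AC, B->CC, C->AB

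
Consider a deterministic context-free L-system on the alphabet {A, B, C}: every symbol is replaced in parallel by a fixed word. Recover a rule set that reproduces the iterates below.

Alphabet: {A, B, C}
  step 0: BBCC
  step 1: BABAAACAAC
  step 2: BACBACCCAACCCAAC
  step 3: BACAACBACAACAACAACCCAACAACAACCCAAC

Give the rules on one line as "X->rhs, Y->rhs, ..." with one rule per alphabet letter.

A->C, B->BA, C->AAC

  step 2 ⇒ step 3: BACBACCCAACCCAAC ⇒ BA·C·AAC·BA·C·AAC·AAC·AAC·C·C·AAC·AAC·AAC·C·C·AAC
    A ↦ C
    B ↦ BA
    C ↦ AAC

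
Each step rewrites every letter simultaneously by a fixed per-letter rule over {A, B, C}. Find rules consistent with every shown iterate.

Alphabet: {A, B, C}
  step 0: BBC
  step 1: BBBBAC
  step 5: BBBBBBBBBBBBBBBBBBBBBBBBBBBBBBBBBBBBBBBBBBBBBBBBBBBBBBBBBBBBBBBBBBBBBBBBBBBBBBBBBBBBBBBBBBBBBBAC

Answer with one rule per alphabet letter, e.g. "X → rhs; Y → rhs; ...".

  step 0 ⇒ step 1: BBC ⇒ BB·BB·AC
    B ↦ BB
    C ↦ AC
    A ↦ BB  (constrained at step 1)

A->BB, B->BB, C->AC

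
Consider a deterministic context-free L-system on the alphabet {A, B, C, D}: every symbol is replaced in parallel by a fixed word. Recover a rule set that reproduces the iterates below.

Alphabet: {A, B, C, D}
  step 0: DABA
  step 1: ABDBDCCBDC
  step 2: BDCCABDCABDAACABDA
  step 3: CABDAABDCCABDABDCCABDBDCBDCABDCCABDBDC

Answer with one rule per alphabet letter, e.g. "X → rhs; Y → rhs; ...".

  step 2 ⇒ step 3: BDCCABDCABDAACABDA ⇒ C·ABD·A·A·BDC·C·ABD·A·BDC·C·ABD·BDC·BDC·A·BDC·C·ABD·BDC
    A ↦ BDC
    B ↦ C
    C ↦ A
    D ↦ ABD

A->BDC, B->C, C->A, D->ABD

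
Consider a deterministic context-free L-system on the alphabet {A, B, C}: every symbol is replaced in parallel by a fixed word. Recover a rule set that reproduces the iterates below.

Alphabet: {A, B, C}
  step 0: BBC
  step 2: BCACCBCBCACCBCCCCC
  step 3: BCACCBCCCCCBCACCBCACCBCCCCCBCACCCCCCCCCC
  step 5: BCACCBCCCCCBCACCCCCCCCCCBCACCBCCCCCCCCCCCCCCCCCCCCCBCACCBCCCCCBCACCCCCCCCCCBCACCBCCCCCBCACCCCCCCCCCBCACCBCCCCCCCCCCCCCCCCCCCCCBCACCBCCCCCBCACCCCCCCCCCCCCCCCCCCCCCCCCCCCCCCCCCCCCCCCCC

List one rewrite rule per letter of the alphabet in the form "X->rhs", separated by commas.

  step 2 ⇒ step 3: BCACCBCBCACCBCCCCC ⇒ BCA·CC·BC·CC·CC·BCA·CC·BCA·CC·BC·CC·CC·BCA·CC·CC·CC·CC·CC
    A ↦ BC
    B ↦ BCA
    C ↦ CC

A->BC, B->BCA, C->CC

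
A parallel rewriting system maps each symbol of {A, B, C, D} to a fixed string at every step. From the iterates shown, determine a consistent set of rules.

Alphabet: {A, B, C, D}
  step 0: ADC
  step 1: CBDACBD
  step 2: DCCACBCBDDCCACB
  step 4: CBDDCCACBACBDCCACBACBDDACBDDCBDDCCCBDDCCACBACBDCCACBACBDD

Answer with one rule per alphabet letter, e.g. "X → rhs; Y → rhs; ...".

  step 1 ⇒ step 2: CBDACBD ⇒ D·CC·ACB·CBD·D·CC·ACB
    A ↦ CBD
    B ↦ CC
    C ↦ D
    D ↦ ACB

A->CBD, B->CC, C->D, D->ACB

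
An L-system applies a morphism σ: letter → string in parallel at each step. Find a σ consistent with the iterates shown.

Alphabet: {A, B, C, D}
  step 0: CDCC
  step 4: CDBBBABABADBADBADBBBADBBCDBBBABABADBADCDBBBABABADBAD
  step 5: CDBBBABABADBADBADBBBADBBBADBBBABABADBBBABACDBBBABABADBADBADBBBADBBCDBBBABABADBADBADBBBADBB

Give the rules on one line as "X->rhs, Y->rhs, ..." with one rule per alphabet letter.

  step 4 ⇒ step 5: CDBBBABABADBADBADBBBADBBCDBBBABABADBADCDBBBABABADBAD ⇒ CD·BB·BA·BA·BA·D·BA·D·BA·D·BB·BA·D·BB·BA·D·BB·BA·BA·BA·D·BB·BA·BA·CD·BB·BA·BA·BA·D·BA·D·BA·D·BB·BA·D·BB·CD·BB·BA·BA·BA·D·BA·D·BA·D·BB·BA·D·BB
    A ↦ D
    B ↦ BA
    C ↦ CD
    D ↦ BB

A->D, B->BA, C->CD, D->BB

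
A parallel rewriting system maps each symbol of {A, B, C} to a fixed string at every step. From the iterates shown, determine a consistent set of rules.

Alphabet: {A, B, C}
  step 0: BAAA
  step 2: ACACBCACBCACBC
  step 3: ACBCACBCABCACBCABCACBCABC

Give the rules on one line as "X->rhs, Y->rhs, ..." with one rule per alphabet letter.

  step 2 ⇒ step 3: ACACBCACBCACBC ⇒ AC·BC·AC·BC·A·BC·AC·BC·A·BC·AC·BC·A·BC
    A ↦ AC
    B ↦ A
    C ↦ BC

A->AC, B->A, C->BC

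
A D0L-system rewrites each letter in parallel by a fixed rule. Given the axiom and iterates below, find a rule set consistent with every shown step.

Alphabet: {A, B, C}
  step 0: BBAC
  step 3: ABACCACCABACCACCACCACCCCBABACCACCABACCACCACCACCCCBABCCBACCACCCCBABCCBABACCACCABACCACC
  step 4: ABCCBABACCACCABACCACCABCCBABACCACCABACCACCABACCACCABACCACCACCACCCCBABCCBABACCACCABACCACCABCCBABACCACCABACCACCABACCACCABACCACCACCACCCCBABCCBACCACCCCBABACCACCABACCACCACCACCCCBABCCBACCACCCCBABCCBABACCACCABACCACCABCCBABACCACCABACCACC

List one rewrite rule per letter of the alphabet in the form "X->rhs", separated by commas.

A->AB, B->CCB, C->ACC

  step 3 ⇒ step 4: ABACCACCABACCACCACCACCCCBABACCACCABACCACCACCACCCCBABCCBACCACCCCBABCCBABACCACCABACCACC ⇒ AB·CCB·AB·ACC·ACC·AB·ACC·ACC·AB·CCB·AB·ACC·ACC·AB·ACC·ACC·AB·ACC·ACC·AB·ACC·ACC·ACC·ACC·CCB·AB·CCB·AB·ACC·ACC·AB·ACC·ACC·AB·CCB·AB·ACC·ACC·AB·ACC·ACC·AB·ACC·ACC·AB·ACC·ACC·ACC·ACC·CCB·AB·CCB·ACC·ACC·CCB·AB·ACC·ACC·AB·ACC·ACC·ACC·ACC·CCB·AB·CCB·ACC·ACC·CCB·AB·CCB·AB·ACC·ACC·AB·ACC·ACC·AB·CCB·AB·ACC·ACC·AB·ACC·ACC
    A ↦ AB
    B ↦ CCB
    C ↦ ACC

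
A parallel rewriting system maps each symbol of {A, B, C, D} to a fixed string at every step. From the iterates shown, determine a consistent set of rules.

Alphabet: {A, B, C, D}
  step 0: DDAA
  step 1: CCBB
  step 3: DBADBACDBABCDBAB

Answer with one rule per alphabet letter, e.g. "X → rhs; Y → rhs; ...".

  step 0 ⇒ step 1: DDAA ⇒ C·C·B·B
    A ↦ B
    D ↦ C
    B ↦ DBA  (constrained at step 1)
    C ↦ B  (constrained at step 1)

A->B, B->DBA, C->B, D->C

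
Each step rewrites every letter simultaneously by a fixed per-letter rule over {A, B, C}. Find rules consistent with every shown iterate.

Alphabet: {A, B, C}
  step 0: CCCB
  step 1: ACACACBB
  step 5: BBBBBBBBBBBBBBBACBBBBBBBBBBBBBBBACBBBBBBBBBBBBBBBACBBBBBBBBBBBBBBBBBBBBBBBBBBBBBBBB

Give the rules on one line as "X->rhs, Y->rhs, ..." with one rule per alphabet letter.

A->B, B->BB, C->AC

  step 0 ⇒ step 1: CCCB ⇒ AC·AC·AC·BB
    B ↦ BB
    C ↦ AC
    A ↦ B  (constrained at step 1)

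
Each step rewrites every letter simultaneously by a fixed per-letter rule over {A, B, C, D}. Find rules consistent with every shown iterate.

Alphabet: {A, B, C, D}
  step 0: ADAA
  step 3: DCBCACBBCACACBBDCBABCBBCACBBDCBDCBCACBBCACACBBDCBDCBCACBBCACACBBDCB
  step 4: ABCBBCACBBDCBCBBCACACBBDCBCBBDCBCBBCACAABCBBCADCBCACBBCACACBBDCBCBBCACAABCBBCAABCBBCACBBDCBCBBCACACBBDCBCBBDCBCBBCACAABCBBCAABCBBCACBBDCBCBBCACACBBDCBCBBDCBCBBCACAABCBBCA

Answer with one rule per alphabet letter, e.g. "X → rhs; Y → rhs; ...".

  step 3 ⇒ step 4: DCBCACBBCACACBBDCBABCBBCACBBDCBDCBCACBBCACACBBDCBDCBCACBBCACACBBDCB ⇒ AB·CBB·CA·CBB·DCB·CBB·CA·CA·CBB·DCB·CBB·DCB·CBB·CA·CA·AB·CBB·CA·DCB·CA·CBB·CA·CA·CBB·DCB·CBB·CA·CA·AB·CBB·CA·AB·CBB·CA·CBB·DCB·CBB·CA·CA·CBB·DCB·CBB·DCB·CBB·CA·CA·AB·CBB·CA·AB·CBB·CA·CBB·DCB·CBB·CA·CA·CBB·DCB·CBB·DCB·CBB·CA·CA·AB·CBB·CA
    A ↦ DCB
    B ↦ CA
    C ↦ CBB
    D ↦ AB

A->DCB, B->CA, C->CBB, D->AB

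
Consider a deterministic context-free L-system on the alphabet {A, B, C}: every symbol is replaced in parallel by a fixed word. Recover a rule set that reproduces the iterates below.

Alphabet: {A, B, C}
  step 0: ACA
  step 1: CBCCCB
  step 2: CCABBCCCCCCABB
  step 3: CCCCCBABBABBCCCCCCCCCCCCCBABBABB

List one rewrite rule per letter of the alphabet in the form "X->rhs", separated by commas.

  step 2 ⇒ step 3: CCABBCCCCCCABB ⇒ CC·CC·CB·ABB·ABB·CC·CC·CC·CC·CC·CC·CB·ABB·ABB
    A ↦ CB
    B ↦ ABB
    C ↦ CC

A->CB, B->ABB, C->CC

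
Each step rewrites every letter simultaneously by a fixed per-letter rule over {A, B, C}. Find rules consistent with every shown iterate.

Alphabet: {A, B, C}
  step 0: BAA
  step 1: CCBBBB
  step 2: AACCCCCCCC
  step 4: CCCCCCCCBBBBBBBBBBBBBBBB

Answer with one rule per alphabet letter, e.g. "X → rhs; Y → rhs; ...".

  step 1 ⇒ step 2: CCBBBB ⇒ A·A·CC·CC·CC·CC
    B ↦ CC
    C ↦ A
  step 0 ⇒ step 1: BAA ⇒ CC·BB·BB
    A ↦ BB

A->BB, B->CC, C->A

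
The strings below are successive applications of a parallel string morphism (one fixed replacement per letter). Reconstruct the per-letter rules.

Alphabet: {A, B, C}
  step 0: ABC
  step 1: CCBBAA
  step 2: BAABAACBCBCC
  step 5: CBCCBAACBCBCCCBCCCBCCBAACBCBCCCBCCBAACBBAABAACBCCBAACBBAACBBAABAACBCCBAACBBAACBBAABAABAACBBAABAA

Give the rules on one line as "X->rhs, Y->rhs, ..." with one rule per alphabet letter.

A->C, B->CB, C->BAA

  step 1 ⇒ step 2: CCBBAA ⇒ BAA·BAA·CB·CB·C·C
    A ↦ C
    B ↦ CB
    C ↦ BAA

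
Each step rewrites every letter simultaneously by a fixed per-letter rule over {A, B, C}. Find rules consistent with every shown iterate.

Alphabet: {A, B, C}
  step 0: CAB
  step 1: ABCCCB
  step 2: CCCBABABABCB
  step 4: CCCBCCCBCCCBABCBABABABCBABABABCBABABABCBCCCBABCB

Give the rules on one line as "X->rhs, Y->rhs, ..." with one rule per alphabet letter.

A->CC, B->CB, C->AB

  step 1 ⇒ step 2: ABCCCB ⇒ CC·CB·AB·AB·AB·CB
    A ↦ CC
    B ↦ CB
    C ↦ AB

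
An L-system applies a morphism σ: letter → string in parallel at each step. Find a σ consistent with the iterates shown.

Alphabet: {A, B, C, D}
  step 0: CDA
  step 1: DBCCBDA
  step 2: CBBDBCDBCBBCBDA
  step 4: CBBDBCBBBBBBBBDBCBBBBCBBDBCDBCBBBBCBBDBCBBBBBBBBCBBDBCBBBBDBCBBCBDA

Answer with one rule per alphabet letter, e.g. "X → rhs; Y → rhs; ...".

A->BDA, B->BB, C->DBC, D->C

  step 1 ⇒ step 2: DBCCBDA ⇒ C·BB·DBC·DBC·BB·C·BDA
    A ↦ BDA
    B ↦ BB
    C ↦ DBC
    D ↦ C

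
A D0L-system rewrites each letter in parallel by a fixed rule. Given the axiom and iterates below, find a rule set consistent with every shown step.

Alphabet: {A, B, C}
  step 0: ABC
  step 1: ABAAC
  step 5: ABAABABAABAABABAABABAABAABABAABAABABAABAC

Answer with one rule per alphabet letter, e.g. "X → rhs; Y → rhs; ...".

  step 0 ⇒ step 1: ABC ⇒ AB·A·AC
    A ↦ AB
    B ↦ A
    C ↦ AC

A->AB, B->A, C->AC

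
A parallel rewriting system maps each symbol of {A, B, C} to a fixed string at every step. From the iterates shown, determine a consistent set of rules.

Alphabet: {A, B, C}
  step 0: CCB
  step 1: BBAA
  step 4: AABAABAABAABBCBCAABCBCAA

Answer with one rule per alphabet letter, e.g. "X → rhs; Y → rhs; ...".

  step 0 ⇒ step 1: CCB ⇒ B·B·AA
    B ↦ AA
    C ↦ B
    A ↦ BC  (constrained at step 1)

A->BC, B->AA, C->B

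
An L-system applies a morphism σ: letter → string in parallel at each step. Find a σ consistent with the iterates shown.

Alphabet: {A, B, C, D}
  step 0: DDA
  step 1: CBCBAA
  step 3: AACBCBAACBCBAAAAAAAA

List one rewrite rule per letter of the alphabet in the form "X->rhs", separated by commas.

A->AA, B->DD, C->A, D->CB

  step 0 ⇒ step 1: DDA ⇒ CB·CB·AA
    A ↦ AA
    D ↦ CB
    B ↦ DD  (constrained at step 1)
    C ↦ A  (constrained at step 1)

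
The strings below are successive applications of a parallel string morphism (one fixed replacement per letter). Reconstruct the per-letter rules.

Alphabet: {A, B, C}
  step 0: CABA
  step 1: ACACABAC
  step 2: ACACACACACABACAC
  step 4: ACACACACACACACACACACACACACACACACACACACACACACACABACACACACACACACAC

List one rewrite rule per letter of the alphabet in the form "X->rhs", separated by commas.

A->AC, B->AB, C->AC

  step 1 ⇒ step 2: ACACABAC ⇒ AC·AC·AC·AC·AC·AB·AC·AC
    A ↦ AC
    B ↦ AB
    C ↦ AC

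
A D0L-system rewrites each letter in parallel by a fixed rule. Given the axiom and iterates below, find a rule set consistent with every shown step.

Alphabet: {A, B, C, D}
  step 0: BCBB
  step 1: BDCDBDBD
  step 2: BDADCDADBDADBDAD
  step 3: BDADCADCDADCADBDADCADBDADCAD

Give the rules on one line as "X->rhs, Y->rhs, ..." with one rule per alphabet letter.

A->C, B->BD, C->CD, D->AD

  step 2 ⇒ step 3: BDADCDADBDADBDAD ⇒ BD·AD·C·AD·CD·AD·C·AD·BD·AD·C·AD·BD·AD·C·AD
    A ↦ C
    B ↦ BD
    C ↦ CD
    D ↦ AD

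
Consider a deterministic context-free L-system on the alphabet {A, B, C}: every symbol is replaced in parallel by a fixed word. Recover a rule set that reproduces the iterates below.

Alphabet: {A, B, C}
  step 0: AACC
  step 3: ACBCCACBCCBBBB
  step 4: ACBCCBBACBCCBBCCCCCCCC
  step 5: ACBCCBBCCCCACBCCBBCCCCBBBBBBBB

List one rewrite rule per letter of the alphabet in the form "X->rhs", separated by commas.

  step 4 ⇒ step 5: ACBCCBBACBCCBBCCCCCCCC ⇒ AC·B·CC·B·B·CC·CC·AC·B·CC·B·B·CC·CC·B·B·B·B·B·B·B·B
    A ↦ AC
    B ↦ CC
    C ↦ B

A->AC, B->CC, C->B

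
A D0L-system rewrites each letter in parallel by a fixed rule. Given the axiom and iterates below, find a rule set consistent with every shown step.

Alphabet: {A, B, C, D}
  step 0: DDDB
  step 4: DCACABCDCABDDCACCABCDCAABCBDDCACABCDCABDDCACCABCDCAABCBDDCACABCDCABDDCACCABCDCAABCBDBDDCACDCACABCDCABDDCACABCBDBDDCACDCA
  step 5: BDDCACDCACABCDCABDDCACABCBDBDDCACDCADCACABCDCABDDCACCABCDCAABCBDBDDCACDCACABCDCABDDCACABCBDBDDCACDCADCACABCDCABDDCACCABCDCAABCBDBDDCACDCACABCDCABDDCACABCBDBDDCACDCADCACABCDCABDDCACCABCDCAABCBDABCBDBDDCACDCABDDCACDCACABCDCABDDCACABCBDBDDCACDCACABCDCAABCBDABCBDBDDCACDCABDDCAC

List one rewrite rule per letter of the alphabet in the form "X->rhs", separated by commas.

  step 4 ⇒ step 5: DCACABCDCABDDCACCABCDCAABCBDDCACABCDCABDDCACCABCDCAABCBDDCACABCDCABDDCACCABCDCAABCBDBDDCACDCACABCDCABDDCACABCBDBDDCACDCA ⇒ BD·DCA·C·DCA·C·ABC·DCA·BD·DCA·C·ABC·BD·BD·DCA·C·DCA·DCA·C·ABC·DCA·BD·DCA·C·C·ABC·DCA·ABC·BD·BD·DCA·C·DCA·C·ABC·DCA·BD·DCA·C·ABC·BD·BD·DCA·C·DCA·DCA·C·ABC·DCA·BD·DCA·C·C·ABC·DCA·ABC·BD·BD·DCA·C·DCA·C·ABC·DCA·BD·DCA·C·ABC·BD·BD·DCA·C·DCA·DCA·C·ABC·DCA·BD·DCA·C·C·ABC·DCA·ABC·BD·ABC·BD·BD·DCA·C·DCA·BD·DCA·C·DCA·C·ABC·DCA·BD·DCA·C·ABC·BD·BD·DCA·C·DCA·C·ABC·DCA·ABC·BD·ABC·BD·BD·DCA·C·DCA·BD·DCA·C
    A ↦ C
    B ↦ ABC
    C ↦ DCA
    D ↦ BD

A->C, B->ABC, C->DCA, D->BD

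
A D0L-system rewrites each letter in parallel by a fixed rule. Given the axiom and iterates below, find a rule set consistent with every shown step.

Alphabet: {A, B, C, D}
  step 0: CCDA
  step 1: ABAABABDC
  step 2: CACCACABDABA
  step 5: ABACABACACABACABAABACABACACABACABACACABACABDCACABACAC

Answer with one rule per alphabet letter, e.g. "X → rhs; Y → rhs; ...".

  step 1 ⇒ step 2: ABAABABDC ⇒ C·A·C·C·A·C·A·BD·ABA
    A ↦ C
    B ↦ A
    C ↦ ABA
    D ↦ BD

A->C, B->A, C->ABA, D->BD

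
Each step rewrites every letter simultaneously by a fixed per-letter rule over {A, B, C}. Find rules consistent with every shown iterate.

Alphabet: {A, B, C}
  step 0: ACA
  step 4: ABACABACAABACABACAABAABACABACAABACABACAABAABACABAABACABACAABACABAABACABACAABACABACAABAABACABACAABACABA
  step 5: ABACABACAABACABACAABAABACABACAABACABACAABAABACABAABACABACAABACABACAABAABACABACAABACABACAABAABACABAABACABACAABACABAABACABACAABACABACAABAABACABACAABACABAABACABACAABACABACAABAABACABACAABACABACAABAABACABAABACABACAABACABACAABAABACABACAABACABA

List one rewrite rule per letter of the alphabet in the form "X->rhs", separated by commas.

A->ABA, B->C, C->CA

  step 4 ⇒ step 5: ABACABACAABACABACAABAABACABACAABACABACAABAABACABAABACABACAABACABAABACABACAABACABACAABAABACABACAABACABA ⇒ ABA·C·ABA·CA·ABA·C·ABA·CA·ABA·ABA·C·ABA·CA·ABA·C·ABA·CA·ABA·ABA·C·ABA·ABA·C·ABA·CA·ABA·C·ABA·CA·ABA·ABA·C·ABA·CA·ABA·C·ABA·CA·ABA·ABA·C·ABA·ABA·C·ABA·CA·ABA·C·ABA·ABA·C·ABA·CA·ABA·C·ABA·CA·ABA·ABA·C·ABA·CA·ABA·C·ABA·ABA·C·ABA·CA·ABA·C·ABA·CA·ABA·ABA·C·ABA·CA·ABA·C·ABA·CA·ABA·ABA·C·ABA·ABA·C·ABA·CA·ABA·C·ABA·CA·ABA·ABA·C·ABA·CA·ABA·C·ABA
    A ↦ ABA
    B ↦ C
    C ↦ CA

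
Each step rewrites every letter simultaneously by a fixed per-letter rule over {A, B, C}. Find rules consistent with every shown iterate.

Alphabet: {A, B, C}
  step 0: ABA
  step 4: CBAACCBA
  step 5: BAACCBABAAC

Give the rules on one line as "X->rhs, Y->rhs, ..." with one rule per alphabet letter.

A->C, B->A, C->BA

  step 4 ⇒ step 5: CBAACCBA ⇒ BA·A·C·C·BA·BA·A·C
    A ↦ C
    B ↦ A
    C ↦ BA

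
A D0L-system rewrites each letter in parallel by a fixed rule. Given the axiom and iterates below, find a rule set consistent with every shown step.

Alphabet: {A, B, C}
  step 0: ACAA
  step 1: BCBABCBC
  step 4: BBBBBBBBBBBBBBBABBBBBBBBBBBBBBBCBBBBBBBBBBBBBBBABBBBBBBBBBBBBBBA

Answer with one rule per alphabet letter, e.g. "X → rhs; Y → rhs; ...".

  step 0 ⇒ step 1: ACAA ⇒ BC·BA·BC·BC
    A ↦ BC
    C ↦ BA
    B ↦ BB  (constrained at step 1)

A->BC, B->BB, C->BA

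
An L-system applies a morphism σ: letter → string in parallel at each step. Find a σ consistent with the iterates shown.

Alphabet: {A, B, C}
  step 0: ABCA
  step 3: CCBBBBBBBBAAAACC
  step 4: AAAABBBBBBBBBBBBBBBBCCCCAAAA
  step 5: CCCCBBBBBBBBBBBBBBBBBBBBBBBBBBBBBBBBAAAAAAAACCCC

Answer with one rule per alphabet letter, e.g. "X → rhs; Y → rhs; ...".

  step 4 ⇒ step 5: AAAABBBBBBBBBBBBBBBBCCCCAAAA ⇒ C·C·C·C·BB·BB·BB·BB·BB·BB·BB·BB·BB·BB·BB·BB·BB·BB·BB·BB·AA·AA·AA·AA·C·C·C·C
    A ↦ C
    B ↦ BB
    C ↦ AA

A->C, B->BB, C->AA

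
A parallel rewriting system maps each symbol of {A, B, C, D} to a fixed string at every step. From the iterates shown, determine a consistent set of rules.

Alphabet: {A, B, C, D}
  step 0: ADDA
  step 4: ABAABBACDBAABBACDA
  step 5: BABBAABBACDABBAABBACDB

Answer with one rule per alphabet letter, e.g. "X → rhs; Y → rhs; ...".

  step 4 ⇒ step 5: ABAABBACDBAABBACDA ⇒ B·A·B·B·A·A·B·BA·CD·A·B·B·A·A·B·BA·CD·B
    A ↦ B
    B ↦ A
    C ↦ BA
    D ↦ CD

A->B, B->A, C->BA, D->CD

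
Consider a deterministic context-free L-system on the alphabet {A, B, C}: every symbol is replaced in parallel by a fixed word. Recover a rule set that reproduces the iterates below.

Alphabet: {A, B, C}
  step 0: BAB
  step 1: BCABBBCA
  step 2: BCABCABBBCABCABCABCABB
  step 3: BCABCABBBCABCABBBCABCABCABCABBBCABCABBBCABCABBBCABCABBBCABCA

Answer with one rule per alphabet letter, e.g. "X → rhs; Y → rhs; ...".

  step 2 ⇒ step 3: BCABCABBBCABCABCABCABB ⇒ BCA·BCA·BB·BCA·BCA·BB·BCA·BCA·BCA·BCA·BB·BCA·BCA·BB·BCA·BCA·BB·BCA·BCA·BB·BCA·BCA
    A ↦ BB
    B ↦ BCA
    C ↦ BCA

A->BB, B->BCA, C->BCA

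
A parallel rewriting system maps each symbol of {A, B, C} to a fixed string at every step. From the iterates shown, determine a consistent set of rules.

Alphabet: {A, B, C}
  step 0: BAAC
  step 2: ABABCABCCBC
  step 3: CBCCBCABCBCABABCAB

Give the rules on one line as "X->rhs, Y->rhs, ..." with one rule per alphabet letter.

A->CB, B->C, C->AB

  step 2 ⇒ step 3: ABABCABCCBC ⇒ CB·C·CB·C·AB·CB·C·AB·AB·C·AB
    A ↦ CB
    B ↦ C
    C ↦ AB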